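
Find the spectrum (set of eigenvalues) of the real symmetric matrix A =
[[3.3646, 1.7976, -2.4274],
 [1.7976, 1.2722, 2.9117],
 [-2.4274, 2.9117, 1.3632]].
sigma(A) ≈ {-3, 4, 5}

A is real symmetric, so its spectrum consists of real eigenvalues. Expanding the characteristic polynomial of the displayed matrix gives
  det(λ I - A) = p(λ) = λ^3 + (-6)λ^2 + (-7)λ + (60.0015).
Solving p(λ) = 0 yields eigenvalues ≈ -3, 4, 5. (A is shown rounded to 4 decimals, so these recover the underlying integer eigenvalues to within that precision.)
Verification: the trace of A = 6 equals the sum of eigenvalues 6, and det(A) ≈ -60.0015 matches the eigenvalue product -60.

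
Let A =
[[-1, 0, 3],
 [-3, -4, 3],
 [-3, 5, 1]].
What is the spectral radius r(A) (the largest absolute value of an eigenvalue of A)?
r(A) ≈ 6.5275

The eigenvalues of A are the roots of its characteristic polynomial. With M = A (coefficients from the trace, the sum of principal 2x2 minors, and det A):
  p(λ) = det(λ I - M) = λ^3 + 4λ^2 - 7λ + 62.
No integer candidate from the rational root theorem (±divisors of 62) is a root, so the roots are irrational. The cubic discriminant is Δ = -148752 < 0, so there is one real root and a complex-conjugate pair. p(-7) = -36 and p(-6) = 32 have opposite signs, so a root lies in (-7, -6); Newton's method refines it to λ ≈ -6.5275. Dividing out (λ - (-6.5275)) leaves approximately λ^2 - 2.5275λ + 9.4983. For λ^2 - 2.5275λ + 9.4983 the discriminant is -31.6048. It is negative, so the remaining roots are the complex-conjugate pair λ ≈ 1.2638 ± 2.8109i. Their product equals the constant term, so |λ|^2 ≈ 9.4983 and |λ| ≈ 3.0819.
Thus the eigenvalues (to 4 decimals) are -6.5275 (modulus 6.5275); 1.2638 ± 2.8109i (modulus 3.0819). The spectral radius is the largest modulus: r(A) ≈ 6.5275. (Cross-check: r(A) ≤ ||A||_2 ≈ 6.569; equality holds whenever A is normal, though it can also hold for some non-normal A.)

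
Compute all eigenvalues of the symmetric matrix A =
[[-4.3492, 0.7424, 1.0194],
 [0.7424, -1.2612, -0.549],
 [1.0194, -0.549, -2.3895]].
sigma(A) ≈ {-5, -2, -1}

A is real symmetric, so its spectrum consists of real eigenvalues. Expanding the characteristic polynomial of the displayed matrix gives
  det(λ I - A) = p(λ) = λ^3 + (8)λ^2 + (17)λ + (10).
Solving p(λ) = 0 yields eigenvalues ≈ -5, -2, -1. (A is shown rounded to 4 decimals, so these recover the underlying integer eigenvalues to within that precision.)
Verification: the trace of A = -8 equals the sum of eigenvalues -8, and det(A) ≈ -9.9994 matches the eigenvalue product -10.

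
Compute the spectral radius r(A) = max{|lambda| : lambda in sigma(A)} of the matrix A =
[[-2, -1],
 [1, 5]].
r(A) = (3 + sqrt(45))/2 ≈ 4.8541

The eigenvalues of A are the roots of its characteristic polynomial. With M = A (coefficients from the trace and determinant):
  p(λ) = det(λ I - M) = λ^2 - 3λ - 9.
For λ^2 - 3λ - 9 the discriminant is 45. It is nonnegative but not a perfect square, so the roots are real and irrational: λ = (3 ± sqrt(45))/2 ≈ 4.8541, -1.8541.
Thus the eigenvalues (to 4 decimals) are 4.8541 (modulus 4.8541); -1.8541 (modulus 1.8541). The spectral radius is the largest modulus: r(A) = (3 + sqrt(45))/2 ≈ 4.8541. (Cross-check: r(A) ≤ ||A||_2 ≈ 5.3028; equality holds whenever A is normal, though it can also hold for some non-normal A.)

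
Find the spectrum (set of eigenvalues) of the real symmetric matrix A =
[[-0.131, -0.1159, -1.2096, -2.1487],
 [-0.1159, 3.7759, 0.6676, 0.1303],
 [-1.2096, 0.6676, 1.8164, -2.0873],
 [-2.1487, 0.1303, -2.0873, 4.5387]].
sigma(A) ≈ {-2, 2, 4, 6}

A is real symmetric, so its spectrum consists of real eigenvalues. Expanding the characteristic polynomial of the displayed matrix gives
  det(λ I - A) = p(λ) = λ^4 + (-10)λ^3 + (20)λ^2 + (39.9989)λ + (-96).
Solving p(λ) = 0 yields eigenvalues ≈ -2, 2, 4, 6. (A is shown rounded to 4 decimals, so these recover the underlying integer eigenvalues to within that precision.)
Verification: the trace of A = 10 equals the sum of eigenvalues 10, and det(A) ≈ -95.9990 matches the eigenvalue product -96.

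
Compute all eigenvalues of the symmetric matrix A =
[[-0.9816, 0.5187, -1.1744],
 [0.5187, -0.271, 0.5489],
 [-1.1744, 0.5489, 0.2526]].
sigma(A) ≈ {-2, 0, 1}

A is real symmetric, so its spectrum consists of real eigenvalues. Expanding the characteristic polynomial of the displayed matrix gives
  det(λ I - A) = p(λ) = λ^3 + (1)λ^2 + (-2)λ + (0).
Solving p(λ) = 0 yields eigenvalues ≈ -2, 0, 1. (A is shown rounded to 4 decimals, so these recover the underlying integer eigenvalues to within that precision.)
Verification: the trace of A = -1 equals the sum of eigenvalues -1, and det(A) ≈ 0.0000 matches the eigenvalue product 0.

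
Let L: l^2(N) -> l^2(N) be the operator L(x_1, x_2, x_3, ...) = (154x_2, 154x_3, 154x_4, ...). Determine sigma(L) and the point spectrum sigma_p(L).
sigma(L) = closed disk {z in C : |z| ≤ 154}; sigma_p(L) = open disk {z in C : |z| < 154}

Note L = 154·V where V is the unit left shift (V x)_k = x_{k+1}; so sigma(L) = 154·sigma(V) and ||L|| = 154||V||. ||L x||^2 = 23716sum_{k≥2} |x_k|^2 ≤ 23716||x||^2, with equality on {x : x_1 = 0}, so ||L|| = 154. For any lambda with |lambda| < 154, set r = lambda/154 (|r| < 1); the vector x = (1, r, r^2, ...) is in l^2 and satisfies L x = 154(r, r^2, ...) = lambda x, so lambda is an eigenvalue. On the boundary |lambda| = 154 the geometric series diverges, so no l^2 eigenvector exists, but these lambda lie in the approximate point spectrum. Hence sigma(L) is the closed disk of radius 154 and sigma_p(L) is the open disk.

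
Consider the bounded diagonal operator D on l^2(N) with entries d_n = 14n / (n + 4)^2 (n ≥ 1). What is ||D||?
||D|| = 7/8 (attained at n = 4)

For D diagonal, ||D|| = sup_n |d_n|. Treat f(x) = 14x / (x + 4)^2 for real x > 0. By the quotient rule, f'(x) = 14(4 - x)/(x + 4)^3, which is positive for x < 4 and negative for x > 4. So f has a unique maximum at x = 4, and since 4 is a positive integer, the supremum over n ≥ 1 is attained at n = 4: d_4 = 14·4/(4 + 4)^2 = 14·4/64 = 7/8. Hence ||D|| = 7/8.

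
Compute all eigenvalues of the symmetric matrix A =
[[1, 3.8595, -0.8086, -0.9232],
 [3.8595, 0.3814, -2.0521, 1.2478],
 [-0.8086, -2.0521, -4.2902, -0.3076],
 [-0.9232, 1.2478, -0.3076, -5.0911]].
sigma(A) ≈ {-6, -5, -2, 5}

A is real symmetric, so its spectrum consists of real eigenvalues. Expanding the characteristic polynomial of the displayed matrix gives
  det(λ I - A) = p(λ) = λ^4 + (8)λ^3 + (-13)λ^2 + (-199.9979)λ + (-299.9942).
Solving p(λ) = 0 yields eigenvalues ≈ -6, -5, -2, 5. (A is shown rounded to 4 decimals, so these recover the underlying integer eigenvalues to within that precision.)
Verification: the trace of A = -8 equals the sum of eigenvalues -8, and det(A) ≈ -299.9942 matches the eigenvalue product -300.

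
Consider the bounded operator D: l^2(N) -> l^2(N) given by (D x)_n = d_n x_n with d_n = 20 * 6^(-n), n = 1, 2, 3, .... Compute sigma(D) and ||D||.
sigma(D) = {20 * 6^(-n) : n ≥ 1} ∪ {0}; ||D|| = 10/3

A bounded diagonal operator on l^2 with diagonal entries d_n has spectrum equal to the closure of {d_n : n ≥ 1}: every d_n is an eigenvalue (with eigenvector e_n), so {d_n} ⊂ sigma(D); the spectrum is closed, so its closure is too; and for lambda not in the closure, (D - lambda I) has bounded inverse (the diagonal entries 1/(d_n - lambda) are bounded). For our sequence d_n = 20 * 6^(-n), n = 1, 2, 3, ...:
  - {d_n} = {20 * 6^(-n) : n ≥ 1}; the only limit point is 0
  - closure = {20 * 6^(-n) : n ≥ 1} ∪ {0}
For the norm: a diagonal operator has ||D|| = sup_n |d_n|. Here d_n = 20 * 6^(-n) is positive and decreasing, so sup_n |d_n| = d_1 = 20/6 = 10/3. So ||D|| = 10/3.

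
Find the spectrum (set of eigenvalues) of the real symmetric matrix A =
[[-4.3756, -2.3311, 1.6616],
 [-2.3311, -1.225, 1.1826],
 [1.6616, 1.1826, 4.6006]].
sigma(A) ≈ {-6, 0, 5}

A is real symmetric, so its spectrum consists of real eigenvalues. Expanding the characteristic polynomial of the displayed matrix gives
  det(λ I - A) = p(λ) = λ^3 + (1)λ^2 + (-30)λ + (0).
Solving p(λ) = 0 yields eigenvalues ≈ -6, 0, 5. (A is shown rounded to 4 decimals, so these recover the underlying integer eigenvalues to within that precision.)
Verification: the trace of A = -1 equals the sum of eigenvalues -1, and det(A) ≈ 0.0003 matches the eigenvalue product 0.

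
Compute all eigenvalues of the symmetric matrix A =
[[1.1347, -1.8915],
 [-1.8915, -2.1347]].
sigma(A) ≈ {-3, 2}

A is real symmetric, so its spectrum consists of real eigenvalues. Expanding the characteristic polynomial of the displayed matrix gives
  det(λ I - A) = p(λ) = λ^2 + (1)λ + (-6).
Solving p(λ) = 0 yields eigenvalues ≈ -3, 2. (A is shown rounded to 4 decimals, so these recover the underlying integer eigenvalues to within that precision.)
Verification: the trace of A = -1 equals the sum of eigenvalues -1, and det(A) ≈ -6.0000 matches the eigenvalue product -6.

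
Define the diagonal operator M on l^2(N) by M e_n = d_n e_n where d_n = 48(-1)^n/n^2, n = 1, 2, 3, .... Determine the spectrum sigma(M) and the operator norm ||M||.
sigma(M) = {48(-1)^n/n^2 : n ≥ 1} ∪ {0}; ||M|| = 48

A bounded diagonal operator on l^2 with diagonal entries d_n has spectrum equal to the closure of {d_n : n ≥ 1}: every d_n is an eigenvalue (with eigenvector e_n), so {d_n} ⊂ sigma(M); the spectrum is closed, so its closure is too; and for lambda not in the closure, (M - lambda I) has bounded inverse (the diagonal entries 1/(d_n - lambda) are bounded). For our sequence d_n = 48(-1)^n/n^2, n = 1, 2, 3, ...:
  - {d_n} = {48(-1)^n/n^2 : n ≥ 1}; the only limit point is 0
  - closure = {48(-1)^n/n^2 : n ≥ 1} ∪ {0}
For the norm: a diagonal operator has ||M|| = sup_n |d_n|. Here |d_n| = 48/n^2 is decreasing, so sup_n |d_n| = |d_1| = 48. So ||M|| = 48.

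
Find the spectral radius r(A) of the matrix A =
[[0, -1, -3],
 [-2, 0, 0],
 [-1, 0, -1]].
r(A) = (3 + sqrt(5))/2 ≈ 2.618

The eigenvalues of A are the roots of its characteristic polynomial. With M = A (coefficients from the trace, the sum of principal 2x2 minors, and det A):
  p(λ) = det(λ I - M) = λ^3 + λ^2 - 5λ - 2.
By the rational root theorem any rational root is an integer divisor of 2. Testing λ = 2: p(2) = 8 + 4 - 10 - 2 = 0, so λ = 2 is a root. Dividing out (λ - 2) leaves p(λ) = (λ - 2)(λ^2 + 3λ + 1). For λ^2 + 3λ + 1 the discriminant is 5. It is nonnegative but not a perfect square, so the roots are real and irrational: λ = (-3 ± sqrt(5))/2 ≈ -0.382, -2.618.
Thus the eigenvalues (to 4 decimals) are -0.382 (modulus 0.382); -2.618 (modulus 2.618); 2 (modulus 2). The spectral radius is the largest modulus: r(A) = (3 + sqrt(5))/2 ≈ 2.618. (Cross-check: r(A) ≤ ||A||_2 ≈ 3.3256; equality holds whenever A is normal, though it can also hold for some non-normal A.)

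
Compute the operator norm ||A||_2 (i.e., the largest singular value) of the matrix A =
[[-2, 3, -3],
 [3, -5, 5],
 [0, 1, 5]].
||A||_2 ≈ 9.4624 (= sqrt(largest eigenvalue of A^T A))

||A||_2 = sigma_max(A) = sqrt(lambda_max(A^T A)). Form the symmetric matrix M = A^T A =
[[13, -21, 21],
 [-21, 35, -29],
 [21, -29, 59]].
Its characteristic polynomial (trace, sum of principal 2x2 minors, determinant of M give the coefficients) is
  p(λ) = det(λ I - M) = λ^3 - 107λ^2 + 1564λ - 36.
No integer candidate from the rational root theorem (±divisors of 36) is a root, so the roots are irrational. The cubic discriminant is Δ = 12634576848 > 0, so there are three distinct real roots. p(0) = -36 and p(1) = 1422 have opposite signs, so a root lies in (0, 1); Newton's method refines it to λ ≈ 0.0231. p(17) = 542 and p(18) = -720 have opposite signs, so a root lies in (17, 18); Newton's method refines it to λ ≈ 17.4401. p(89) = -3418 and p(90) = 3024 have opposite signs, so a root lies in (89, 90); Newton's method refines it to λ ≈ 89.5368. Check (Vieta): the three roots sum to 107, matching tr M = 107.
So the eigenvalues of A^T A are ≈ 0.0231, 17.4401, 89.5368 (all ≥ 0, as they must be for A^T A). The largest is λ_max ≈ 89.5368, hence ||A||_2 = sqrt(λ_max) ≈ 9.4624.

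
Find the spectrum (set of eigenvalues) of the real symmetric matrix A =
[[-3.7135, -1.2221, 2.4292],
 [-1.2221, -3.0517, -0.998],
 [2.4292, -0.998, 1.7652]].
sigma(A) ≈ {-5, -3, 3}

A is real symmetric, so its spectrum consists of real eigenvalues. Expanding the characteristic polynomial of the displayed matrix gives
  det(λ I - A) = p(λ) = λ^3 + (5)λ^2 + (-9)λ + (-45).
Solving p(λ) = 0 yields eigenvalues ≈ -5, -3, 3. (A is shown rounded to 4 decimals, so these recover the underlying integer eigenvalues to within that precision.)
Verification: the trace of A = -5 equals the sum of eigenvalues -5, and det(A) ≈ 45.0001 matches the eigenvalue product 45.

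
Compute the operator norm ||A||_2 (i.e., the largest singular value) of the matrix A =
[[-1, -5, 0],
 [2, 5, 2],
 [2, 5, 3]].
||A||_2 ≈ 9.6174 (= sqrt(largest eigenvalue of A^T A))

||A||_2 = sigma_max(A) = sqrt(lambda_max(A^T A)). Form the symmetric matrix M = A^T A =
[[9, 25, 10],
 [25, 75, 25],
 [10, 25, 13]].
Its characteristic polynomial (trace, sum of principal 2x2 minors, determinant of M give the coefficients) is
  p(λ) = det(λ I - M) = λ^3 - 97λ^2 + 417λ - 25.
No integer candidate from the rational root theorem (±divisors of 25) is a root, so the roots are irrational. The cubic discriminant is Δ = 1272992624 > 0, so there are three distinct real roots. p(0) = -25 and p(1) = 296 have opposite signs, so a root lies in (0, 1); Newton's method refines it to λ ≈ 0.0608. p(4) = 155 and p(5) = -240 have opposite signs, so a root lies in (4, 5); Newton's method refines it to λ ≈ 4.4446. p(92) = -3981 and p(93) = 4160 have opposite signs, so a root lies in (92, 93); Newton's method refines it to λ ≈ 92.4945. Check (Vieta): the three roots sum to 97, matching tr M = 97.
So the eigenvalues of A^T A are ≈ 0.0608, 4.4446, 92.4945 (all ≥ 0, as they must be for A^T A). The largest is λ_max ≈ 92.4945, hence ||A||_2 = sqrt(λ_max) ≈ 9.6174.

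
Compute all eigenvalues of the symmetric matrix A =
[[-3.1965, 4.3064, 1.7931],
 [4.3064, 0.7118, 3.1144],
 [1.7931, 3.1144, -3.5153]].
sigma(A) ≈ {-6, -5, 5}

A is real symmetric, so its spectrum consists of real eigenvalues. Expanding the characteristic polynomial of the displayed matrix gives
  det(λ I - A) = p(λ) = λ^3 + (6)λ^2 + (-25)λ + (-150.0032).
Solving p(λ) = 0 yields eigenvalues ≈ -6, -5, 5. (A is shown rounded to 4 decimals, so these recover the underlying integer eigenvalues to within that precision.)
Verification: the trace of A = -6 equals the sum of eigenvalues -6, and det(A) ≈ 150.0032 matches the eigenvalue product 150.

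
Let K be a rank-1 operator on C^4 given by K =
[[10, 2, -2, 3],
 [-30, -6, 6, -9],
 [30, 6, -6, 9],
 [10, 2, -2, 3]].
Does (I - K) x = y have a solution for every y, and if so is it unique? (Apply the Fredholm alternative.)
(I - K) is singular (det(I - K) = 0, i.e. 1 ∈ sigma(K)). (I - K) x = y is solvable iff y ⊥ ker((I - K)^*) = span{(10, 2, -2, 3)}, i.e. iff 10y_1 + 2y_2 - 2y_3 + 3y_4 = 0. When solvable, the solutions are x = y + c·(1, -3, 3, 1), c arbitrary (ker(I - K) = span{(1, -3, 3, 1)}, dimension 1).

K has rank 1, so it is an outer product K = u v^T: every row of K is a multiple of one row vector. Reading off the entries, u = (1, -3, 3, 1) and v = (10, 2, -2, 3) (row i of K equals u_i·v^T). A rank-one matrix u v^T satisfies K u = u (v·u) and kills the (3)-dimensional subspace v^⊥, so its characteristic polynomial is lambda^3 (lambda - v·u) with v·u = tr K = 1. Hence the eigenvalues of I - K are 1 (multiplicity 3) and 1 - (1) = 0, so det(I - K) = 0. (Direct check: I - K =
[[-9, -2, 2, -3],
 [30, 7, -6, 9],
 [-30, -6, 7, -9],
 [-10, -2, 2, -2]]
has determinant 0.) So 1 is an eigenvalue of K and (I - K) is not invertible. The finite-dimensional Fredholm alternative says: either (I - K) is invertible, or ker(I - K) ≠ {0} and then range(I - K) = ker((I - K)^*)^⊥, with dim ker(I - K) = dim ker((I - K)^*). We are in the second case, so we need both kernels. Kernel of I - K: (I - K) u = u - u (v·u) = u - u = 0, so ker(I - K) = span{u} = span{(1, -3, 3, 1)} (it is exactly 1-dimensional because rank(I - K) = 3). Kernel of the adjoint: K is real, so (I - K)^* = I - K^T = I - v u^T, and (I - v u^T) v = v - v (u·v) = 0; hence ker((I - K)^*) = span{v} = span{(10, 2, -2, 3)}. Therefore (I - K) x = y is solvable iff <y, v> = 0, i.e. iff 10y_1 + 2y_2 - 2y_3 + 3y_4 = 0. When this holds, K y = u (v·y) = 0, so (I - K) y = y and x = y is a particular solution; the full solution set is the line x = y + c·u = y + c·(1, -3, 3, 1), c ∈ C.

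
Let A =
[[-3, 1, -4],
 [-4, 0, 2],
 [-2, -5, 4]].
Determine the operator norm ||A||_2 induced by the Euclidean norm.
||A||_2 ≈ 7.5836 (= sqrt(largest eigenvalue of A^T A))

||A||_2 = sigma_max(A) = sqrt(lambda_max(A^T A)). Form the symmetric matrix M = A^T A =
[[29, 7, -4],
 [7, 26, -24],
 [-4, -24, 36]].
Its characteristic polynomial (trace, sum of principal 2x2 minors, determinant of M give the coefficients) is
  p(λ) = det(λ I - M) = λ^3 - 91λ^2 + 2093λ - 9604.
No integer candidate from the rational root theorem (±divisors of 9604) is a root, so the roots are irrational. The cubic discriminant is Δ = 1087503109 > 0, so there are three distinct real roots. p(6) = -106 and p(7) = 931 have opposite signs, so a root lies in (6, 7); Newton's method refines it to λ ≈ 6.0962. p(27) = 251 and p(28) = -392 have opposite signs, so a root lies in (27, 28); Newton's method refines it to λ ≈ 27.3936. p(57) = -769 and p(58) = 778 have opposite signs, so a root lies in (57, 58); Newton's method refines it to λ ≈ 57.5103. Check (Vieta): the three roots sum to 91, matching tr M = 91.
So the eigenvalues of A^T A are ≈ 6.0962, 27.3936, 57.5103 (all ≥ 0, as they must be for A^T A). The largest is λ_max ≈ 57.5103, hence ||A||_2 = sqrt(λ_max) ≈ 7.5836.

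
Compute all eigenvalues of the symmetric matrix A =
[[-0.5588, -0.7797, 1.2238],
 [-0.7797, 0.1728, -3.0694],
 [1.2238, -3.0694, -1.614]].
sigma(A) ≈ {-4, -1, 3}

A is real symmetric, so its spectrum consists of real eigenvalues. Expanding the characteristic polynomial of the displayed matrix gives
  det(λ I - A) = p(λ) = λ^3 + (2)λ^2 + (-11)λ + (-12).
Solving p(λ) = 0 yields eigenvalues ≈ -4, -1, 3. (A is shown rounded to 4 decimals, so these recover the underlying integer eigenvalues to within that precision.)
Verification: the trace of A = -2 equals the sum of eigenvalues -2, and det(A) ≈ 12.0005 matches the eigenvalue product 12.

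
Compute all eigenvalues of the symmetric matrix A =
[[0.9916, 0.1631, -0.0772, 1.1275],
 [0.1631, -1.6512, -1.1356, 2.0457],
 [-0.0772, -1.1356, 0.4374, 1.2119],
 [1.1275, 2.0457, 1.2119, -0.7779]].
sigma(A) ≈ {-4, 0, 1, 2}

A is real symmetric, so its spectrum consists of real eigenvalues. Expanding the characteristic polynomial of the displayed matrix gives
  det(λ I - A) = p(λ) = λ^4 + (1)λ^3 + (-10)λ^2 + (8)λ + (0).
Solving p(λ) = 0 yields eigenvalues ≈ -4, 0, 1, 2. (A is shown rounded to 4 decimals, so these recover the underlying integer eigenvalues to within that precision.)
Verification: the trace of A = -1 equals the sum of eigenvalues -1, and det(A) ≈ 0.0004 matches the eigenvalue product 0.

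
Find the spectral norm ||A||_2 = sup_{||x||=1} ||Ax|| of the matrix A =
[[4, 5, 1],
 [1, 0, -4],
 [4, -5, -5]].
||A||_2 ≈ 8.9574 (= sqrt(largest eigenvalue of A^T A))

||A||_2 = sigma_max(A) = sqrt(lambda_max(A^T A)). Form the symmetric matrix M = A^T A =
[[33, 0, -20],
 [0, 50, 30],
 [-20, 30, 42]].
Its characteristic polynomial (trace, sum of principal 2x2 minors, determinant of M give the coefficients) is
  p(λ) = det(λ I - M) = λ^3 - 125λ^2 + 3836λ - 19600.
No integer candidate from the rational root theorem (±divisors of 19600) is a root, so the roots are irrational. The cubic discriminant is Δ = 9805165776 > 0, so there are three distinct real roots. p(6) = -868 and p(7) = 1470 have opposite signs, so a root lies in (6, 7); Newton's method refines it to λ ≈ 6.3608. p(38) = 540 and p(39) = -802 have opposite signs, so a root lies in (38, 39); Newton's method refines it to λ ≈ 38.4041. p(80) = -720 and p(81) = 2432 have opposite signs, so a root lies in (80, 81); Newton's method refines it to λ ≈ 80.2351. Check (Vieta): the three roots sum to 125, matching tr M = 125.
So the eigenvalues of A^T A are ≈ 6.3608, 38.4041, 80.2351 (all ≥ 0, as they must be for A^T A). The largest is λ_max ≈ 80.2351, hence ||A||_2 = sqrt(λ_max) ≈ 8.9574.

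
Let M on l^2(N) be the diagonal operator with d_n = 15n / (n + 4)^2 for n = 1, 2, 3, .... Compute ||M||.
||M|| = 15/16 (attained at n = 4)

For M diagonal, ||M|| = sup_n |d_n|. Treat f(x) = 15x / (x + 4)^2 for real x > 0. By the quotient rule, f'(x) = 15(4 - x)/(x + 4)^3, which is positive for x < 4 and negative for x > 4. So f has a unique maximum at x = 4, and since 4 is a positive integer, the supremum over n ≥ 1 is attained at n = 4: d_4 = 15·4/(4 + 4)^2 = 15·4/64 = 15/16. Hence ||M|| = 15/16.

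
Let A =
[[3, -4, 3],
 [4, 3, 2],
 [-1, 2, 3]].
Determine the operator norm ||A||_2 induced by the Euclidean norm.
||A||_2 ≈ 6.1957 (= sqrt(largest eigenvalue of A^T A))

||A||_2 = sigma_max(A) = sqrt(lambda_max(A^T A)). Form the symmetric matrix M = A^T A =
[[26, -2, 14],
 [-2, 29, 0],
 [14, 0, 22]].
Its characteristic polynomial (trace, sum of principal 2x2 minors, determinant of M give the coefficients) is
  p(λ) = det(λ I - M) = λ^3 - 77λ^2 + 1764λ - 10816.
No integer candidate from the rational root theorem (±divisors of 10816) is a root, so the roots are irrational. The cubic discriminant is Δ = 27138448 > 0, so there are three distinct real roots. p(9) = -448 and p(10) = 124 have opposite signs, so a root lies in (9, 10); Newton's method refines it to λ ≈ 9.7682. p(28) = 160 and p(29) = -28 have opposite signs, so a root lies in (28, 29); Newton's method refines it to λ ≈ 28.8449. p(38) = -100 and p(39) = 182 have opposite signs, so a root lies in (38, 39); Newton's method refines it to λ ≈ 38.3869. Check (Vieta): the three roots sum to 77, matching tr M = 77.
So the eigenvalues of A^T A are ≈ 9.7682, 28.8449, 38.3869 (all ≥ 0, as they must be for A^T A). The largest is λ_max ≈ 38.3869, hence ||A||_2 = sqrt(λ_max) ≈ 6.1957.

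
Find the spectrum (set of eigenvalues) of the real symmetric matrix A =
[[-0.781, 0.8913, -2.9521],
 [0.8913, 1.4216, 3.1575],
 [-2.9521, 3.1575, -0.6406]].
sigma(A) ≈ {-5, 1, 4}

A is real symmetric, so its spectrum consists of real eigenvalues. Expanding the characteristic polynomial of the displayed matrix gives
  det(λ I - A) = p(λ) = λ^3 + (0)λ^2 + (-21)λ + (19.9986).
Solving p(λ) = 0 yields eigenvalues ≈ -5, 1, 4. (A is shown rounded to 4 decimals, so these recover the underlying integer eigenvalues to within that precision.)
Verification: the trace of A = 0 equals the sum of eigenvalues 0, and det(A) ≈ -19.9986 matches the eigenvalue product -20.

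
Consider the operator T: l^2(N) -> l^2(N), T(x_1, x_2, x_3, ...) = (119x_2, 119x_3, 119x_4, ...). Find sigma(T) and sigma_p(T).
sigma(T) = closed disk {z in C : |z| ≤ 119}; sigma_p(T) = open disk {z in C : |z| < 119}

Note T = 119·V where V is the unit left shift (V x)_k = x_{k+1}; so sigma(T) = 119·sigma(V) and ||T|| = 119||V||. ||T x||^2 = 14161sum_{k≥2} |x_k|^2 ≤ 14161||x||^2, with equality on {x : x_1 = 0}, so ||T|| = 119. For any lambda with |lambda| < 119, set r = lambda/119 (|r| < 1); the vector x = (1, r, r^2, ...) is in l^2 and satisfies T x = 119(r, r^2, ...) = lambda x, so lambda is an eigenvalue. On the boundary |lambda| = 119 the geometric series diverges, so no l^2 eigenvector exists, but these lambda lie in the approximate point spectrum. Hence sigma(T) is the closed disk of radius 119 and sigma_p(T) is the open disk.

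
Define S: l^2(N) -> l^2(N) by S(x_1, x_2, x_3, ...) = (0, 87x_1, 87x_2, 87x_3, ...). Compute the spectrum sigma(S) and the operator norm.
sigma(S) = closed disk {z in C : |z| ≤ 87}; ||S|| = 87

Note S = 87·U where U is the unit right shift (U x)_k = x_{k-1} (with x_0 := 0); so ||S|| = 87||U|| and sigma(S) = 87·sigma(U). ||S x||^2 = sum_{k≥1} |87x_k|^2 = 7569||x||^2, so ||S|| = 87 and sigma(S) ⊂ {|z| ≤ 87}. For any |lambda| < 87, the equation (S - lambda I) x = 0 forces x_1 = 0, then 87x_k = lambda x_{k+1} ⇒ x = 0, so S has no eigenvalues. But (S - lambda I) is not surjective for |lambda| < 87: solving (S - lambda I) x = e_1 would require x_n proportional to (lambda/87)^(-n), which is not in l^2. So every |lambda| < 87 lies in the residual spectrum. The boundary |lambda| = 87 is in the approximate point spectrum (the spectrum is closed). Hence sigma(S) is the closed disk of radius 87.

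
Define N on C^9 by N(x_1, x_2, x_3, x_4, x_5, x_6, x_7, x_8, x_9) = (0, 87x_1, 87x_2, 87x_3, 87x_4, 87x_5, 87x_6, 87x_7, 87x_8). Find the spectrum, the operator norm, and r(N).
sigma(N) = {0}; ||N|| = 87; r(N) = 0. (N is nilpotent with N^9 = 0.)

On C^9, N is a strictly lower-triangular matrix with 87 on the subdiagonal and zeros elsewhere, so its characteristic polynomial is lambda^9 and every eigenvalue is 0: sigma(N) = {0}. For the operator norm, N e_i = 87e_{i+1} for i = 1, ..., 8 and N e_9 = 0, so the singular values of N are 87 (with multiplicity 8) and 0; hence ||N|| = 87. The spectral radius r(N) = max|lambda| = 0. Note ||N|| > r(N) — characteristic of non-normal nilpotent operators. Indeed N^9 = 0.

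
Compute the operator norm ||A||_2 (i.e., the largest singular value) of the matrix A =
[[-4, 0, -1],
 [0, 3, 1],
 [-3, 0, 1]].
||A||_2 ≈ 5.0047 (= sqrt(largest eigenvalue of A^T A))

||A||_2 = sigma_max(A) = sqrt(lambda_max(A^T A)). Form the symmetric matrix M = A^T A =
[[25, 0, 1],
 [0, 9, 3],
 [1, 3, 3]].
Its characteristic polynomial (trace, sum of principal 2x2 minors, determinant of M give the coefficients) is
  p(λ) = det(λ I - M) = λ^3 - 37λ^2 + 317λ - 441.
No integer candidate from the rational root theorem (±divisors of 441) is a root, so the roots are irrational. The cubic discriminant is Δ = 8651312 > 0, so there are three distinct real roots. p(1) = -160 and p(2) = 53 have opposite signs, so a root lies in (1, 2); Newton's method refines it to λ ≈ 1.7207. p(10) = 29 and p(11) = -100 have opposite signs, so a root lies in (10, 11); Newton's method refines it to λ ≈ 10.2328. p(25) = -16 and p(26) = 365 have opposite signs, so a root lies in (25, 26); Newton's method refines it to λ ≈ 25.0465. Check (Vieta): the three roots sum to 37, matching tr M = 37.
So the eigenvalues of A^T A are ≈ 1.7207, 10.2328, 25.0465 (all ≥ 0, as they must be for A^T A). The largest is λ_max ≈ 25.0465, hence ||A||_2 = sqrt(λ_max) ≈ 5.0047.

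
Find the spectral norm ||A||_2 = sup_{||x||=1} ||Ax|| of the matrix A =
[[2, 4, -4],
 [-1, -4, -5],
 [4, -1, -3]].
||A||_2 ≈ 7.5416 (= sqrt(largest eigenvalue of A^T A))

||A||_2 = sigma_max(A) = sqrt(lambda_max(A^T A)). Form the symmetric matrix M = A^T A =
[[21, 8, -15],
 [8, 33, 7],
 [-15, 7, 50]].
Its characteristic polynomial (trace, sum of principal 2x2 minors, determinant of M give the coefficients) is
  p(λ) = det(λ I - M) = λ^3 - 104λ^2 + 3055λ - 21316.
No integer candidate from the rational root theorem (±divisors of 21316) is a root, so the roots are irrational. The cubic discriminant is Δ = 623340052 > 0, so there are three distinct real roots. p(10) = -166 and p(11) = 1036 have opposite signs, so a root lies in (10, 11); Newton's method refines it to λ ≈ 10.1312. p(36) = 536 and p(37) = -4 have opposite signs, so a root lies in (36, 37); Newton's method refines it to λ ≈ 36.9925. p(56) = -764 and p(57) = 116 have opposite signs, so a root lies in (56, 57); Newton's method refines it to λ ≈ 56.8763. Check (Vieta): the three roots sum to 104, matching tr M = 104.
So the eigenvalues of A^T A are ≈ 10.1312, 36.9925, 56.8763 (all ≥ 0, as they must be for A^T A). The largest is λ_max ≈ 56.8763, hence ||A||_2 = sqrt(λ_max) ≈ 7.5416.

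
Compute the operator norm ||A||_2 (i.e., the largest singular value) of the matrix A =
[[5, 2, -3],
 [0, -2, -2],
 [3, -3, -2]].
||A||_2 ≈ 6.944 (= sqrt(largest eigenvalue of A^T A))

||A||_2 = sigma_max(A) = sqrt(lambda_max(A^T A)). Form the symmetric matrix M = A^T A =
[[34, 1, -21],
 [1, 17, 4],
 [-21, 4, 17]].
Its characteristic polynomial (trace, sum of principal 2x2 minors, determinant of M give the coefficients) is
  p(λ) = det(λ I - M) = λ^3 - 68λ^2 + 987λ - 1600.
No integer candidate from the rational root theorem (±divisors of 1600) is a root, so the roots are irrational. The cubic discriminant is Δ = 509994244 > 0, so there are three distinct real roots. p(1) = -680 and p(2) = 110 have opposite signs, so a root lies in (1, 2); Newton's method refines it to λ ≈ 1.8506. p(17) = 440 and p(18) = -34 have opposite signs, so a root lies in (17, 18); Newton's method refines it to λ ≈ 17.9303. p(48) = -304 and p(49) = 1144 have opposite signs, so a root lies in (48, 49); Newton's method refines it to λ ≈ 48.2191. Check (Vieta): the three roots sum to 68, matching tr M = 68.
So the eigenvalues of A^T A are ≈ 1.8506, 17.9303, 48.2191 (all ≥ 0, as they must be for A^T A). The largest is λ_max ≈ 48.2191, hence ||A||_2 = sqrt(λ_max) ≈ 6.944.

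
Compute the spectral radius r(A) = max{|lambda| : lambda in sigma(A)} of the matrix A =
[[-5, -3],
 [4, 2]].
r(A) = 2

The eigenvalues of A are the roots of its characteristic polynomial. With M = A (coefficients from the trace and determinant):
  p(λ) = det(λ I - M) = λ^2 + 3λ + 2.
For λ^2 + 3λ + 2 the discriminant is 1. It is a perfect square (1^2), so the roots are rational: λ = (-3 ± 1)/2 = -1, -2.
Thus the eigenvalues (to 4 decimals) are -1 (modulus 1); -2 (modulus 2). The spectral radius is the largest modulus: r(A) = 2. (Cross-check: r(A) ≤ ||A||_2 ≈ 7.3434; equality holds whenever A is normal, though it can also hold for some non-normal A.)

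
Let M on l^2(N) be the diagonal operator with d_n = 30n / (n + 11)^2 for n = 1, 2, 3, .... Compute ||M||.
||M|| = 15/22 (attained at n = 11)

For M diagonal, ||M|| = sup_n |d_n|. Treat f(x) = 30x / (x + 11)^2 for real x > 0. By the quotient rule, f'(x) = 30(11 - x)/(x + 11)^3, which is positive for x < 11 and negative for x > 11. So f has a unique maximum at x = 11, and since 11 is a positive integer, the supremum over n ≥ 1 is attained at n = 11: d_11 = 30·11/(11 + 11)^2 = 30·11/484 = 15/22. Hence ||M|| = 15/22.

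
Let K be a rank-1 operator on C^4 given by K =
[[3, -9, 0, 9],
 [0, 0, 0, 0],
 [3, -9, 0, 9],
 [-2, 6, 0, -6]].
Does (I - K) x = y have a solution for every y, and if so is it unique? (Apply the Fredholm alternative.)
(I - K) is invertible (det(I - K) = 4 ≠ 0), so for every y in C^4 the equation (I - K) x = y has a unique solution.

K has rank 1, so it is an outer product K = u v^T: every row of K is a multiple of one row vector. Reading off the entries, u = (3, 0, 3, -2) and v = (1, -3, 0, 3) (row i of K equals u_i·v^T). A rank-one matrix u v^T satisfies K u = u (v·u) and kills the (3)-dimensional subspace v^⊥, so its characteristic polynomial is lambda^3 (lambda - v·u) with v·u = tr K = -3. Hence the eigenvalues of I - K are 1 (multiplicity 3) and 1 - (-3) = 4, so det(I - K) = 4. (Direct check: I - K =
[[-2, 9, 0, -9],
 [0, 1, 0, 0],
 [-3, 9, 1, -9],
 [2, -6, 0, 7]]
has determinant 4.) The finite-dimensional Fredholm alternative says: either (I - K) is invertible, or ker(I - K) ≠ {0} and then range(I - K) = ker((I - K)^*)^⊥, with dim ker(I - K) = dim ker((I - K)^*). Since det(I - K) ≠ 0, 1 is not an eigenvalue of K and ker(I - K) = {0}, so we are in the first case: for every y there is a unique x = (I - K)^(-1) y. Explicitly, by the Sherman–Morrison formula, (I - u v^T)^(-1) = I + u v^T/(1 - v·u), i.e. (I - K)^(-1) = I + K/(4).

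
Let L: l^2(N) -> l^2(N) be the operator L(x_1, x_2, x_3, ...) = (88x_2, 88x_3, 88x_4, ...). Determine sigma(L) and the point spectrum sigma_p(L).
sigma(L) = closed disk {z in C : |z| ≤ 88}; sigma_p(L) = open disk {z in C : |z| < 88}

Note L = 88·V where V is the unit left shift (V x)_k = x_{k+1}; so sigma(L) = 88·sigma(V) and ||L|| = 88||V||. ||L x||^2 = 7744sum_{k≥2} |x_k|^2 ≤ 7744||x||^2, with equality on {x : x_1 = 0}, so ||L|| = 88. For any lambda with |lambda| < 88, set r = lambda/88 (|r| < 1); the vector x = (1, r, r^2, ...) is in l^2 and satisfies L x = 88(r, r^2, ...) = lambda x, so lambda is an eigenvalue. On the boundary |lambda| = 88 the geometric series diverges, so no l^2 eigenvector exists, but these lambda lie in the approximate point spectrum. Hence sigma(L) is the closed disk of radius 88 and sigma_p(L) is the open disk.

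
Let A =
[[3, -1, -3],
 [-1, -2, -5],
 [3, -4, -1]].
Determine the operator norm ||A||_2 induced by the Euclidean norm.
||A||_2 ≈ 7.195 (= sqrt(largest eigenvalue of A^T A))

||A||_2 = sigma_max(A) = sqrt(lambda_max(A^T A)). Form the symmetric matrix M = A^T A =
[[19, -13, -7],
 [-13, 21, 17],
 [-7, 17, 35]].
Its characteristic polynomial (trace, sum of principal 2x2 minors, determinant of M give the coefficients) is
  p(λ) = det(λ I - M) = λ^3 - 75λ^2 + 1292λ - 4624.
No integer candidate from the rational root theorem (±divisors of 4624) is a root, so the roots are irrational. The cubic discriminant is Δ = 447737296 > 0, so there are three distinct real roots. p(4) = -592 and p(5) = 86 have opposite signs, so a root lies in (4, 5); Newton's method refines it to λ ≈ 4.8625. p(18) = 164 and p(19) = -292 have opposite signs, so a root lies in (18, 19); Newton's method refines it to λ ≈ 18.3697. p(51) = -1156 and p(52) = 368 have opposite signs, so a root lies in (51, 52); Newton's method refines it to λ ≈ 51.7679. Check (Vieta): the three roots sum to 75, matching tr M = 75.
So the eigenvalues of A^T A are ≈ 4.8625, 18.3697, 51.7679 (all ≥ 0, as they must be for A^T A). The largest is λ_max ≈ 51.7679, hence ||A||_2 = sqrt(λ_max) ≈ 7.195.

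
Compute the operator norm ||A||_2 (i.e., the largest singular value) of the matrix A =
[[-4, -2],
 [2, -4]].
||A||_2 = sqrt(20) ≈ 4.4721 (= sqrt(largest eigenvalue of A^T A))

||A||_2 = sigma_max(A) = sqrt(lambda_max(A^T A)). Form the symmetric matrix M = A^T A =
[[20, 0],
 [0, 20]].
Its characteristic polynomial (trace, determinant of M give the coefficients) is
  p(λ) = det(λ I - M) = λ^2 - 40λ + 400.
For λ^2 - 40λ + 400 the discriminant is 0. It is a perfect square (0^2), so the roots are rational: λ = (40 ± 0)/2 = 20, 20.
So the eigenvalues of A^T A are ≈ 20, 20 (all ≥ 0, as they must be for A^T A). The largest is λ_max = 20, hence ||A||_2 = sqrt(λ_max) = sqrt(20) ≈ 4.4721.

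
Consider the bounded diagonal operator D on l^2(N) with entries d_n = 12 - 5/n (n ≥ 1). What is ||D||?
||D|| = 12

For a diagonal operator on l^2 with entries d_n, ||D|| = sup_n |d_n|. Here d_1 = 7, d_2 = 19/2, ..., and d_n = 12 - 5/n increases monotonically toward 12. All terms lie in [7, 12), so |d_n| = d_n and the supremum is the limit 12, which is not attained by any individual d_n. Hence ||D|| = 12.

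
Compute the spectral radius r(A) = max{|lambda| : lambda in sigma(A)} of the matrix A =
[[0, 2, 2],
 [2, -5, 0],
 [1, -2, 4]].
r(A) ≈ 5.8519

The eigenvalues of A are the roots of its characteristic polynomial. With M = A (coefficients from the trace, the sum of principal 2x2 minors, and det A):
  p(λ) = det(λ I - M) = λ^3 + λ^2 - 26λ + 14.
No integer candidate from the rational root theorem (±divisors of 14) is a root, so the roots are irrational. The cubic discriminant is Δ = 59080 > 0, so there are three distinct real roots. p(-6) = -10 and p(-5) = 44 have opposite signs, so a root lies in (-6, -5); Newton's method refines it to λ ≈ -5.8519. p(0) = 14 and p(1) = -10 have opposite signs, so a root lies in (0, 1); Newton's method refines it to λ ≈ 0.557. p(4) = -10 and p(5) = 34 have opposite signs, so a root lies in (4, 5); Newton's method refines it to λ ≈ 4.2948. Check (Vieta): the three roots sum to -1, matching tr M = -1.
Thus the eigenvalues (to 4 decimals) are -5.8519 (modulus 5.8519); 0.557 (modulus 0.557); 4.2948 (modulus 4.2948). The spectral radius is the largest modulus: r(A) ≈ 5.8519. (Cross-check: r(A) ≤ ||A||_2 ≈ 6.2331; equality holds whenever A is normal, though it can also hold for some non-normal A.)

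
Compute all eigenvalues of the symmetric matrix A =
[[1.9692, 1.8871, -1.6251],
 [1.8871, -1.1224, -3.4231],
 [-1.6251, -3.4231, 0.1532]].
sigma(A) ≈ {-4, 0, 5}

A is real symmetric, so its spectrum consists of real eigenvalues. Expanding the characteristic polynomial of the displayed matrix gives
  det(λ I - A) = p(λ) = λ^3 + (-1)λ^2 + (-20)λ + (-0.0011).
Solving p(λ) = 0 yields eigenvalues ≈ -4, 0, 5. (A is shown rounded to 4 decimals, so these recover the underlying integer eigenvalues to within that precision.)
Verification: the trace of A = 1 equals the sum of eigenvalues 1, and det(A) ≈ 0.0011 matches the eigenvalue product 0.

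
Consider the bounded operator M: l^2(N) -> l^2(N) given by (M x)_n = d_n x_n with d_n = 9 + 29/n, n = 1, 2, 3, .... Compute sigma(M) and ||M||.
sigma(M) = {9 + 29/n : n ≥ 1} ∪ {9}; ||M|| = 38

A bounded diagonal operator on l^2 with diagonal entries d_n has spectrum equal to the closure of {d_n : n ≥ 1}: every d_n is an eigenvalue (with eigenvector e_n), so {d_n} ⊂ sigma(M); the spectrum is closed, so its closure is too; and for lambda not in the closure, (M - lambda I) has bounded inverse (the diagonal entries 1/(d_n - lambda) are bounded). For our sequence d_n = 9 + 29/n, n = 1, 2, 3, ...:
  - {d_n} = {9 + 29/n : n ≥ 1}; the only limit point is 9
  - closure = {9 + 29/n : n ≥ 1} ∪ {9}
For the norm: a diagonal operator has ||M|| = sup_n |d_n|. Here d_n = 9 + 29/n is positive and decreasing, so sup_n |d_n| = d_1 = 9 + 29 = 38. So ||M|| = 38.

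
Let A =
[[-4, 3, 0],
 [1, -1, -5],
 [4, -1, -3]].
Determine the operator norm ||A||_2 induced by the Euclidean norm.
||A||_2 ≈ 7.5721 (= sqrt(largest eigenvalue of A^T A))

||A||_2 = sigma_max(A) = sqrt(lambda_max(A^T A)). Form the symmetric matrix M = A^T A =
[[33, -17, -17],
 [-17, 11, 8],
 [-17, 8, 34]].
Its characteristic polynomial (trace, sum of principal 2x2 minors, determinant of M give the coefficients) is
  p(λ) = det(λ I - M) = λ^3 - 78λ^2 + 1217λ - 1849.
No integer candidate from the rational root theorem (±divisors of 1849) is a root, so the roots are irrational. The cubic discriminant is Δ = 1358237137 > 0, so there are three distinct real roots. p(1) = -709 and p(2) = 281 have opposite signs, so a root lies in (1, 2); Newton's method refines it to λ ≈ 1.7006. p(18) = 617 and p(19) = -25 have opposite signs, so a root lies in (18, 19); Newton's method refines it to λ ≈ 18.9623. p(57) = -709 and p(58) = 1457 have opposite signs, so a root lies in (57, 58); Newton's method refines it to λ ≈ 57.3371. Check (Vieta): the three roots sum to 78, matching tr M = 78.
So the eigenvalues of A^T A are ≈ 1.7006, 18.9623, 57.3371 (all ≥ 0, as they must be for A^T A). The largest is λ_max ≈ 57.3371, hence ||A||_2 = sqrt(λ_max) ≈ 7.5721.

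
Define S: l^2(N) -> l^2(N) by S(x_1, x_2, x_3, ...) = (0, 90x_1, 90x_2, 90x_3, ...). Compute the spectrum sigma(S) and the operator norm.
sigma(S) = closed disk {z in C : |z| ≤ 90}; ||S|| = 90

Note S = 90·U where U is the unit right shift (U x)_k = x_{k-1} (with x_0 := 0); so ||S|| = 90||U|| and sigma(S) = 90·sigma(U). ||S x||^2 = sum_{k≥1} |90x_k|^2 = 8100||x||^2, so ||S|| = 90 and sigma(S) ⊂ {|z| ≤ 90}. For any |lambda| < 90, the equation (S - lambda I) x = 0 forces x_1 = 0, then 90x_k = lambda x_{k+1} ⇒ x = 0, so S has no eigenvalues. But (S - lambda I) is not surjective for |lambda| < 90: solving (S - lambda I) x = e_1 would require x_n proportional to (lambda/90)^(-n), which is not in l^2. So every |lambda| < 90 lies in the residual spectrum. The boundary |lambda| = 90 is in the approximate point spectrum (the spectrum is closed). Hence sigma(S) is the closed disk of radius 90.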